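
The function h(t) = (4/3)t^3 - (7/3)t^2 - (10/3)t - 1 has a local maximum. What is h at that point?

-1/12

h'(t) = 4t^2 - (14/3)t - 10/3. Setting h'(t) = 0 gives t ∈ {-1/2, 5/3}.
h''(t) = 8t - 14/3. h''(-1/2) = -26/3 < 0 ⇒ local maximum; h''(5/3) = 26/3 > 0 ⇒ local minimum.
So the local maximum value is h(-1/2) = -1/12.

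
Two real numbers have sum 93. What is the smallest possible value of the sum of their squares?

With a + b = 93, a^2 + b^2 = a^2 + (93 − a)^2.
The derivative 2a − 2(93 − a) = 4a − 186 vanishes at a = 93/2; second derivative 4 > 0, a minimum.
The minimum is 2·(93/2)^2 = 8649/2.

8649/2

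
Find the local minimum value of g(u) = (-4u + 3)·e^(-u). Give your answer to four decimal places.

-0.6951

By the product rule, g'(u) = (4u - 7)·e^(-u). Since e^(-u) > 0, the only critical point is u = 7/4.
g''(7/4) has the same sign as 4 > 0, so this is a local minimum.
g(7/4) = (-4)·e^(-7/4) ≈ -0.6951.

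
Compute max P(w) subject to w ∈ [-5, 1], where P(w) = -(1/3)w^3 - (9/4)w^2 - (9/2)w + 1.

The derivative is -w^2 - (9/2)w - 9/2, which vanishes at w = -3 and w = -3/2.
Candidates: P(-5) = 107/12; P(-3) = 13/4; P(-3/2) = 61/16; P(1) = -73/12.
So the maximum is P(-5) = 107/12.

107/12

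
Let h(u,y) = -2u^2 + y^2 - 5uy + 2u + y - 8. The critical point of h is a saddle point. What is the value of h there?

-84/11

∂h/∂u = -4u - 5y + 2 = 0 and ∂h/∂y = -5u + 2y + 1 = 0, so (u, y) = (3/11, 2/11).
The Hessian has h_{uu} = -4, h_{yy} = 2, h_{uy} = -5, giving D = -33 < 0, so the point is a saddle point.
h(3/11, 2/11) = -84/11.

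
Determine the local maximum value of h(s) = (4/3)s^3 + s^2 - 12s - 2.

h'(s) = 4s^2 + 2s - 12 = 0 at s = -2, 3/2.
Since h''(s) = 8s + 2, we get h''(-2) = -14 < 0 ⇒ local maximum; h''(3/2) = 14 > 0 ⇒ local minimum.
So the local maximum value is h(-2) = 46/3.

46/3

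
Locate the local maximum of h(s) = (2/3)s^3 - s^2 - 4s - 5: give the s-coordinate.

h'(s) = 2s^2 - 2s - 4 = 0 at s = -1, 2.
Since h''(s) = 4s - 2, we get h''(-1) = -6 < 0 ⇒ local maximum; h''(2) = 6 > 0 ⇒ local minimum.
The local maximum is h(-1) = -8/3.

-1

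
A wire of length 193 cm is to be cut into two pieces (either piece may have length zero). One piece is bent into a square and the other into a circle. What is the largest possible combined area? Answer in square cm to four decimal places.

Let x be the length used for the square. Square side x/4; circle radius (193−x)/(2π).
A(x) = (x/4)² + π·((193−x)/(2π))² = x²/16 + (193−x)²/(4π) for 0 ≤ x ≤ 193. A'(x) = x/8 − (193−x)/(2π) = 0 gives x = 4·193/(π+4) ≈ 108.0991.
A'' > 0, so the interior critical point is a minimum; the maximum is at an endpoint. A(0) = 2964.1812 and A(193) = 2328.0625, so the largest area is 2964.1812.

2964.1812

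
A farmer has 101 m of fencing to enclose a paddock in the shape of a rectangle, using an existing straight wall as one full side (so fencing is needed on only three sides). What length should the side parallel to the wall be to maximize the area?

Let the sides perpendicular to the wall have length x and the parallel side y, so 2x + y = 101 and the area is A = xy = x(101 − 2x).
A'(x) = 101 − 4x = 0 gives x = 101/4, and A''(x) = −4 < 0 confirms a maximum.
Then y = 101 − 2·101/4 = 101/2 and A = 10201/8.

101/2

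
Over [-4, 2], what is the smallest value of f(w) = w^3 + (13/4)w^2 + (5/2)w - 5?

The derivative is 3w^2 + (13/2)w + 5/2, which vanishes at w = -5/3 and w = -1/2.
Evaluating at the critical points and endpoints: f(-4) = -27,  f(-5/3) = -515/108,  f(-1/2) = -89/16,  f(2) = 21.
So the minimum is f(-4) = -27.

-27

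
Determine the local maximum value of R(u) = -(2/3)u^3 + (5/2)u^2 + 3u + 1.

Critical points: R'(u) = -2u^2 + 5u + 3 vanishes at u = -1/2, 3.
R''(u) = -4u + 5. R''(-1/2) = 7 > 0 ⇒ local minimum; R''(3) = -7 < 0 ⇒ local maximum.
So the local maximum value is R(3) = 29/2.

29/2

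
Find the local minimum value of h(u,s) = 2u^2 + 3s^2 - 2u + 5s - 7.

∂h/∂u = 4u - 2 = 0 and ∂h/∂s = 6s + 5 = 0, so (u, s) = (1/2, -5/6).
The Hessian has h_{uu} = 4, h_{ss} = 6, h_{us} = 0, giving D = 24 > 0 with h_{uu} > 0, so the point is a local minimum.
h(1/2, -5/6) = -115/12.

-115/12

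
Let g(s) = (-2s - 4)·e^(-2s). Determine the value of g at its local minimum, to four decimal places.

-20.0855

g'(s) = (-2)·e^(-2s) + (-2s - 4)·(-2)·e^(-2s) = (4s + 6)·e^(-2s). Since e^(-2s) > 0, the only critical point is s = -3/2.
g''(-3/2) has the same sign as 4 > 0, so this is a local minimum.
g(-3/2) = (-1)·e^(3) ≈ -20.0855.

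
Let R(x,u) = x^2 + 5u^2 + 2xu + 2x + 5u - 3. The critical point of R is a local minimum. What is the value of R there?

-73/16

∂R/∂x = 2x + 2u + 2 = 0 and ∂R/∂u = 2x + 10u + 5 = 0, so (x, u) = (-5/8, -3/8).
The Hessian has R_{xx} = 2, R_{uu} = 10, R_{xu} = 2, giving D = 16 > 0 with R_{xx} > 0, so the point is a local minimum.
R(-5/8, -3/8) = -73/16.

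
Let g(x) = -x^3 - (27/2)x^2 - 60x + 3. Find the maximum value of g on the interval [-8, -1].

Differentiating, g'(x) = -3x^2 - 27x - 60; which vanishes at x = -5 and x = -4.
Compare values at every candidate in [-8, -1]: g(-8) = 131, g(-5) = 181/2, g(-4) = 91, g(-1) = 101/2.
Hence the absolute maximum is 131 at x = -8.

131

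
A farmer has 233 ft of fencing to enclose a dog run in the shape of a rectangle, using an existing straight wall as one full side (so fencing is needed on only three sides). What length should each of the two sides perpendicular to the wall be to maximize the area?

233/4

Let the sides perpendicular to the wall have length x and the parallel side y, so 2x + y = 233 and the area is A = xy = x(233 − 2x).
A'(x) = 233 − 4x = 0 gives x = 233/4, and A''(x) = −4 < 0 confirms a maximum.
Then y = 233 − 2·233/4 = 233/2 and A = 54289/8.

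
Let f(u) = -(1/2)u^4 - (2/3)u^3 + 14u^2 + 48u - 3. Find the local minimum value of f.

Critical points: f'(u) = -2u^3 - 2u^2 + 28u + 48 vanishes at u = -3, -2, 4.
f''(u) = -6u^2 - 4u + 28. f''(-3) = -14 < 0 ⇒ local maximum; f''(-2) = 12 > 0 ⇒ local minimum; f''(4) = -84 < 0 ⇒ local maximum.
Thus f has its local minimum at u = -2, with value -137/3.

-137/3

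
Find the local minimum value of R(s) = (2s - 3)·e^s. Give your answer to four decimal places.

-3.2974

R'(s) = 2·e^s + (2s - 3)·1·e^s = (2s - 1)·e^s. Since e^s > 0, the only critical point is s = 1/2.
R''(1/2) has the same sign as 2 > 0, so this is a local minimum.
R(1/2) = (-2)·e^(1/2) ≈ -3.2974.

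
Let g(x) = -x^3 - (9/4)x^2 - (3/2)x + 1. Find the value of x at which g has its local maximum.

-1/2

Critical points: g'(x) = -3x^2 - (9/2)x - 3/2 vanishes at x = -1, -1/2.
Since g''(x) = -6x - 9/2, we get g''(-1) = 3/2 > 0 ⇒ local minimum; g''(-1/2) = -3/2 < 0 ⇒ local maximum.
The local maximum is g(-1/2) = 21/16.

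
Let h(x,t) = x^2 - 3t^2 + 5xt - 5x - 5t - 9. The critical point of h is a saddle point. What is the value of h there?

-508/37

∂h/∂x = 2x + 5t - 5 = 0 and ∂h/∂t = 5x - 6t - 5 = 0, so (x, t) = (55/37, 15/37).
The Hessian has h_{xx} = 2, h_{tt} = -6, h_{xt} = 5, giving D = -37 < 0, so the point is a saddle point.
h(55/37, 15/37) = -508/37.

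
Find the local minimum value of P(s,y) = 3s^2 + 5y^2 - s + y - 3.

-47/15

∂P/∂s = 6s - 1 = 0 and ∂P/∂y = 10y + 1 = 0, so (s, y) = (1/6, -1/10).
The Hessian has P_{ss} = 6, P_{yy} = 10, P_{sy} = 0, giving D = 60 > 0 with P_{ss} > 0, so the point is a local minimum.
P(1/6, -1/10) = -47/15.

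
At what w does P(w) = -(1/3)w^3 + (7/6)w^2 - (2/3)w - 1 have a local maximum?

2

Critical points: P'(w) = -w^2 + (7/3)w - 2/3 vanishes at w = 1/3, 2.
P''(w) = -2w + 7/3. P''(1/3) = 5/3 > 0 ⇒ local minimum; P''(2) = -5/3 < 0 ⇒ local maximum.
So the local maximum value is P(2) = -1/3.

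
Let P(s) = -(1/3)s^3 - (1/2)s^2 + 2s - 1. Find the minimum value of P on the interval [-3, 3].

P'(s) = -s^2 - s + 2, which vanishes at s = -2 and s = 1.
Compare values at every candidate in [-3, 3]: P(-3) = -5/2,  P(-2) = -13/3,  P(1) = 1/6,  P(3) = -17/2.
The minimum over the interval is -17/2, attained at s = 3.

-17/2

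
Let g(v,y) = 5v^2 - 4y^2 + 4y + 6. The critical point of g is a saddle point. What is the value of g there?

∂g/∂v = 10v = 0 and ∂g/∂y = -8y + 4 = 0, so (v, y) = (0, 1/2).
The Hessian has g_{vv} = 10, g_{yy} = -8, g_{vy} = 0, giving D = -80 < 0, so the point is a saddle point.
g(0, 1/2) = 7.

7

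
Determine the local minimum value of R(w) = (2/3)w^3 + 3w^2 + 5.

5

R'(w) = 2w^2 + 6w. Setting R'(w) = 0 gives w ∈ {-3, 0}.
R''(w) = 4w + 6. R''(-3) = -6 < 0 ⇒ local maximum; R''(0) = 6 > 0 ⇒ local minimum.
So the local minimum value is R(0) = 5.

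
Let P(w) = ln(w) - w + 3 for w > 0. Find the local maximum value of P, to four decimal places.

P'(w) = 1/w − 1 = 0 gives w = 1.
P''(w) = -1/w², which is negative for w > 0, so this is a local maximum.
P(1) = 1·ln(1) - 1 + 3 ≈ 2.0000.

2.0000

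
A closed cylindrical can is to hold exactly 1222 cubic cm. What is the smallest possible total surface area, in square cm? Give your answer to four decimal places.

With radius r and height h, πr²h = 1222 so h = 1222/(πr²), and S(r) = 2πr² + 2πrh = 2πr² + 2·1222/r.
S'(r) = 4πr − 2·1222/r² = 0 ⇒ r³ = 1222/(2π), so r ≈ 5.7938 and h = 2r ≈ 11.5876.
S''(r) = 4π + 4·1222/r³ > 0, so this is the minimum; S ≈ 632.7449.

632.7449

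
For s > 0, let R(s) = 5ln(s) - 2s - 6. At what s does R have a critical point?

R'(s) = 5/s − 2 = 0 gives s = 5/2.
R''(s) = -5/s², which is negative for s > 0, so this is a local maximum.
R(5/2) = 5·ln(5/2) - 5 - 6 ≈ -6.4185.

5/2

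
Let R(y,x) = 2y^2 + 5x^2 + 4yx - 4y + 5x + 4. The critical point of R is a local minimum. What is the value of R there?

-19/4

∂R/∂y = 4y + 4x - 4 = 0 and ∂R/∂x = 4y + 10x + 5 = 0, so (y, x) = (5/2, -3/2).
The Hessian has R_{yy} = 4, R_{xx} = 10, R_{yx} = 4, giving D = 24 > 0 with R_{yy} > 0, so the point is a local minimum.
R(5/2, -3/2) = -19/4.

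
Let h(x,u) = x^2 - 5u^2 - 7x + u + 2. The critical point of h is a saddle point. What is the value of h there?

∂h/∂x = 2x - 7 = 0 and ∂h/∂u = -10u + 1 = 0, so (x, u) = (7/2, 1/10).
The Hessian has h_{xx} = 2, h_{uu} = -10, h_{xu} = 0, giving D = -20 < 0, so the point is a saddle point.
h(7/2, 1/10) = -51/5.

-51/5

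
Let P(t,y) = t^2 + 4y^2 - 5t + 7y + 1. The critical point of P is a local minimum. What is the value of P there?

∂P/∂t = 2t - 5 = 0 and ∂P/∂y = 8y + 7 = 0, so (t, y) = (5/2, -7/8).
The Hessian has P_{tt} = 2, P_{yy} = 8, P_{ty} = 0, giving D = 16 > 0 with P_{tt} > 0, so the point is a local minimum.
P(5/2, -7/8) = -133/16.

-133/16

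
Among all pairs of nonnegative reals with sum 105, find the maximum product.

11025/4

With x + y = 105, the product is P(x) = x(105 − x).
P'(x) = 105 − 2x = 0 gives x = 105/2; P'' = −2 < 0, so this is the maximum.
P = 105/2·105/2 = 11025/4.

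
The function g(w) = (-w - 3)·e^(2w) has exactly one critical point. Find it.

-7/2

g'(w) = (-1)·e^(2w) + (-w - 3)·2·e^(2w) = (-2w - 7)·e^(2w). Since e^(2w) > 0, the only critical point is w = -7/2.
g''(-7/2) has the same sign as -2 < 0, so this is a local maximum.
g(-7/2) = (1/2)·e^(-7) ≈ 0.0005.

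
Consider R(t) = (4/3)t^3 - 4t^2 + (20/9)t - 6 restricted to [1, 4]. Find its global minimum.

The derivative is 4t^2 - 8t + 20/9, whose only zero in [1, 4] is t = 5/3.
Evaluating at the critical points and endpoints: R(1) = -58/9; R(5/3) = -586/81; R(4) = 218/9.
Hence the absolute minimum is -586/81 at t = 5/3.

-586/81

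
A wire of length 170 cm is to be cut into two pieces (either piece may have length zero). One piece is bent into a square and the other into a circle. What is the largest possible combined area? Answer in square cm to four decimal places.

2299.7889

Let x be the length used for the square. Square side x/4; circle radius (170−x)/(2π).
A(x) = (x/4)² + π·((170−x)/(2π))² = x²/16 + (170−x)²/(4π) for 0 ≤ x ≤ 170. A'(x) = x/8 − (170−x)/(2π) = 0 gives x = 4·170/(π+4) ≈ 95.2169.
A'' > 0, so the interior critical point is a minimum; the maximum is at an endpoint. A(0) = 2299.7889 and A(170) = 1806.2500, so the largest area is 2299.7889.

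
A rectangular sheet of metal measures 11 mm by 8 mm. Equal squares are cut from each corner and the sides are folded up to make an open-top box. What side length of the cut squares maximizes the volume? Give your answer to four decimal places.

With cut size x, the volume is V(x) = x(11 − 2x)(8 − 2x) for 0 < x < 4.
V'(x) = 12x^2 − 76x + 88. Setting V'(x) = 0 gives x ≈ 1.5252 (the root in (0, 4)).
V''(x) = 24x − 76 is negative there, so this is the maximum; V ≈ 60.0126.

1.5252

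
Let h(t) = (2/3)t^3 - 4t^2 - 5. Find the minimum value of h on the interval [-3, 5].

-59

Differentiating, h'(t) = 2t^2 - 8t; which vanishes at t = 0 and t = 4.
Candidates: h(-3) = -59,  h(0) = -5,  h(4) = -79/3,  h(5) = -65/3.
The minimum over the interval is -59, attained at t = -3.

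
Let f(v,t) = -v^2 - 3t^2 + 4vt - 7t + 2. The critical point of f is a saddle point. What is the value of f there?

-41/4

∂f/∂v = -2v + 4t = 0 and ∂f/∂t = 4v - 6t - 7 = 0, so (v, t) = (7, 7/2).
The Hessian has f_{vv} = -2, f_{tt} = -6, f_{vt} = 4, giving D = -4 < 0, so the point is a saddle point.
f(7, 7/2) = -41/4.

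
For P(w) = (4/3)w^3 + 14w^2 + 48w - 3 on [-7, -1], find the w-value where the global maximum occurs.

-1

The derivative is 4w^2 + 28w + 48, which vanishes at w = -4 and w = -3.
Candidates: P(-7) = -331/3; P(-4) = -169/3; P(-3) = -57; P(-1) = -115/3.
Hence the absolute maximum is -115/3 at w = -1.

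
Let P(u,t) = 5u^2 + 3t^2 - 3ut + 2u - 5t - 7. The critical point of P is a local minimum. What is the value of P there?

-464/51

∂P/∂u = 10u - 3t + 2 = 0 and ∂P/∂t = -3u + 6t - 5 = 0, so (u, t) = (1/17, 44/51).
The Hessian has P_{uu} = 10, P_{tt} = 6, P_{ut} = -3, giving D = 51 > 0 with P_{uu} > 0, so the point is a local minimum.
P(1/17, 44/51) = -464/51.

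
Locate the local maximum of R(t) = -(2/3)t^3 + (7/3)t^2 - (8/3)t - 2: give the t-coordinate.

R'(t) = -2t^2 + (14/3)t - 8/3. Setting R'(t) = 0 gives t ∈ {1, 4/3}.
Since R''(t) = -4t + 14/3, we get R''(1) = 2/3 > 0 ⇒ local minimum; R''(4/3) = -2/3 < 0 ⇒ local maximum.
Thus R has its local maximum at t = 4/3, with value -242/81.

4/3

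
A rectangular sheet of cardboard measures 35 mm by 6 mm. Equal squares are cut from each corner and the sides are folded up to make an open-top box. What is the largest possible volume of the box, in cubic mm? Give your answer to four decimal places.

With cut size x, the volume is V(x) = x(35 − 2x)(6 − 2x) for 0 < x < 3.
V'(x) = 12x^2 − 164x + 210. Setting V'(x) = 0 gives x ≈ 1.4301 (the root in (0, 3)).
V''(x) = 24x − 164 is negative there, so this is the maximum; V ≈ 144.3150.

144.3150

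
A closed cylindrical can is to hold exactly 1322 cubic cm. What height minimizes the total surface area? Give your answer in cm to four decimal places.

11.8954

With radius r and height h, πr²h = 1322 so h = 1322/(πr²), and S(r) = 2πr² + 2πrh = 2πr² + 2·1322/r.
S'(r) = 4πr − 2·1322/r² = 0 ⇒ r³ = 1322/(2π), so r ≈ 5.9477 and h = 2r ≈ 11.8954.
S''(r) = 4π + 4·1322/r³ > 0, so this is the minimum; S ≈ 666.8101.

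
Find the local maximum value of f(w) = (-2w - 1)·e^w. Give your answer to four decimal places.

0.4463

Differentiating with the product rule gives f'(w) = (-2w - 3)·e^w. Since e^w > 0, the only critical point is w = -3/2.
f''(-3/2) has the same sign as -2 < 0, so this is a local maximum.
f(-3/2) = (2)·e^(-3/2) ≈ 0.4463.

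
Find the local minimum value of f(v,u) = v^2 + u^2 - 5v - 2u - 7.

∂f/∂v = 2v - 5 = 0 and ∂f/∂u = 2u - 2 = 0, so (v, u) = (5/2, 1).
The Hessian has f_{vv} = 2, f_{uu} = 2, f_{vu} = 0, giving D = 4 > 0 with f_{vv} > 0, so the point is a local minimum.
f(5/2, 1) = -57/4.

-57/4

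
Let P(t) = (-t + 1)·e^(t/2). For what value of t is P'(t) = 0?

Differentiating with the product rule gives P'(t) = (-(1/2)t - 1/2)·e^(t/2). Since e^(t/2) > 0, the only critical point is t = -1.
P''(-1) has the same sign as -1/2 < 0, so this is a local maximum.
P(-1) = (2)·e^(-1/2) ≈ 1.2131.

-1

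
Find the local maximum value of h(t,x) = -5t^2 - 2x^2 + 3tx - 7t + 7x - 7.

∂h/∂t = -10t + 3x - 7 = 0 and ∂h/∂x = 3t - 4x + 7 = 0, so (t, x) = (-7/31, 49/31).
The Hessian has h_{tt} = -10, h_{xx} = -4, h_{tx} = 3, giving D = 31 > 0 with h_{tt} < 0, so the point is a local maximum.
h(-7/31, 49/31) = -21/31.

-21/31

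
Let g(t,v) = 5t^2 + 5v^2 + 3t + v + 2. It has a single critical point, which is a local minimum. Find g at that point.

3/2

∂g/∂t = 10t + 3 = 0 and ∂g/∂v = 10v + 1 = 0, so (t, v) = (-3/10, -1/10).
The Hessian has g_{tt} = 10, g_{vv} = 10, g_{tv} = 0, giving D = 100 > 0 with g_{tt} > 0, so the point is a local minimum.
g(-3/10, -1/10) = 3/2.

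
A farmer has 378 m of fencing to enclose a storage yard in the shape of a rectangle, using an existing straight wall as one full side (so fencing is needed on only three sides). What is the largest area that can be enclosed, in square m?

Let the sides perpendicular to the wall have length x and the parallel side y, so 2x + y = 378 and the area is A = xy = x(378 − 2x).
A'(x) = 378 − 4x = 0 gives x = 189/2, and A''(x) = −4 < 0 confirms a maximum.
Then y = 378 − 2·189/2 = 189 and A = 35721/2.

35721/2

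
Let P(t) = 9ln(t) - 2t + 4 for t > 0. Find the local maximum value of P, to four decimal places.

P'(t) = 9/t − 2 = 0 gives t = 9/2.
P''(t) = -9/t², which is negative for t > 0, so this is a local maximum.
P(9/2) = 9·ln(9/2) - 9 + 4 ≈ 8.5367.

8.5367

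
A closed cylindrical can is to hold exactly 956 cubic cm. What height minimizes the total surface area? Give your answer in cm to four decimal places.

With radius r and height h, πr²h = 956 so h = 956/(πr²), and S(r) = 2πr² + 2πrh = 2πr² + 2·956/r.
S'(r) = 4πr − 2·956/r² = 0 ⇒ r³ = 956/(2π), so r ≈ 5.3386 and h = 2r ≈ 10.6772.
S''(r) = 4π + 4·956/r³ > 0, so this is the minimum; S ≈ 537.2212.

10.6772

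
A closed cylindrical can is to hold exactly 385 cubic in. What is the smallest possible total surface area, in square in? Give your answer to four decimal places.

292.9690

With radius r and height h, πr²h = 385 so h = 385/(πr²), and S(r) = 2πr² + 2πrh = 2πr² + 2·385/r.
S'(r) = 4πr − 2·385/r² = 0 ⇒ r³ = 385/(2π), so r ≈ 3.9424 and h = 2r ≈ 7.8848.
S''(r) = 4π + 4·385/r³ > 0, so this is the minimum; S ≈ 292.9690.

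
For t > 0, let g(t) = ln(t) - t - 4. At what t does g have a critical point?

1

g'(t) = 1/t − 1 = 0 gives t = 1.
g''(t) = -1/t², which is negative for t > 0, so this is a local maximum.
g(1) = 1·ln(1) - 1 - 4 ≈ -5.0000.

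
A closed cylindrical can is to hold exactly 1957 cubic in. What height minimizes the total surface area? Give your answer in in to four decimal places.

13.5571

With radius r and height h, πr²h = 1957 so h = 1957/(πr²), and S(r) = 2πr² + 2πrh = 2πr² + 2·1957/r.
S'(r) = 4πr − 2·1957/r² = 0 ⇒ r³ = 1957/(2π), so r ≈ 6.7786 and h = 2r ≈ 13.5571.
S''(r) = 4π + 4·1957/r³ > 0, so this is the minimum; S ≈ 866.1141.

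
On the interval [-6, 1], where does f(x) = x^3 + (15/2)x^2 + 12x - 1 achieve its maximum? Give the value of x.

The derivative is 3x^2 + 15x + 12, which vanishes at x = -4 and x = -1.
Compare values at every candidate in [-6, 1]: f(-6) = -19; f(-4) = 7; f(-1) = -13/2; f(1) = 39/2.
The maximum over the interval is 39/2, attained at x = 1.

1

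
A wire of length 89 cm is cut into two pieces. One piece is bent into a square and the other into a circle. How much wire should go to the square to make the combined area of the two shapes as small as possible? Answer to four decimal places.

49.8488

Let x be the length used for the square. Square side x/4; circle radius (89−x)/(2π).
A(x) = (x/4)² + π·((89−x)/(2π))² = x²/16 + (89−x)²/(4π) for 0 ≤ x ≤ 89. A'(x) = x/8 − (89−x)/(2π) = 0 gives x = 4·89/(π+4) ≈ 49.8488.
A'' = 1/8 + 1/(2π) > 0, so this gives the minimum combined area; x ≈ 49.8488 cm to the square.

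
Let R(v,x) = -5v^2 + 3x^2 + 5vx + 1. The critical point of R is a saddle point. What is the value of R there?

∂R/∂v = -10v + 5x = 0 and ∂R/∂x = 5v + 6x = 0, so (v, x) = (0, 0).
The Hessian has R_{vv} = -10, R_{xx} = 6, R_{vx} = 5, giving D = -85 < 0, so the point is a saddle point.
R(0, 0) = 1.

1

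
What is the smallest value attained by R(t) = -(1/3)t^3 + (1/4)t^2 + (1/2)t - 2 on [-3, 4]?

Differentiating, R'(t) = -t^2 + (1/2)t + 1/2; which vanishes at t = -1/2 and t = 1.
Evaluating at the critical points and endpoints: R(-3) = 31/4, R(-1/2) = -103/48, R(1) = -19/12, R(4) = -52/3.
Hence the absolute minimum is -52/3 at t = 4.

-52/3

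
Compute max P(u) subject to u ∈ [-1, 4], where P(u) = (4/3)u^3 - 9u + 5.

163/3

The derivative is 4u^2 - 9, whose only zero in [-1, 4] is u = 3/2.
Compare values at every candidate in [-1, 4]: P(-1) = 38/3, P(3/2) = -4, P(4) = 163/3.
So the maximum is P(4) = 163/3.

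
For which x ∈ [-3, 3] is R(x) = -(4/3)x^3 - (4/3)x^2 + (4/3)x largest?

R'(x) = -4x^2 - (8/3)x + 4/3, which vanishes at x = -1 and x = 1/3.
Candidates: R(-3) = 20; R(-1) = -4/3; R(1/3) = 20/81; R(3) = -44.
The maximum over the interval is 20, attained at x = -3.

-3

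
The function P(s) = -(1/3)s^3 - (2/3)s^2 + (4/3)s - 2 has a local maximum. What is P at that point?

-122/81

P'(s) = -s^2 - (4/3)s + 4/3. Setting P'(s) = 0 gives s ∈ {-2, 2/3}.
Second-derivative test with P''(s) = -2s - 4/3: P''(-2) = 8/3 > 0 ⇒ local minimum; P''(2/3) = -8/3 < 0 ⇒ local maximum.
The local maximum is P(2/3) = -122/81.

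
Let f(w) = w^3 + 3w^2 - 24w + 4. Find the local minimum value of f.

f'(w) = 3w^2 + 6w - 24 = 0 at w = -4, 2.
Second-derivative test with f''(w) = 6w + 6: f''(-4) = -18 < 0 ⇒ local maximum; f''(2) = 18 > 0 ⇒ local minimum.
Thus f has its local minimum at w = 2, with value -24.

-24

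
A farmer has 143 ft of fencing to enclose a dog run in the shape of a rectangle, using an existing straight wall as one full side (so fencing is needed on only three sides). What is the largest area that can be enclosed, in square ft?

20449/8

Let the sides perpendicular to the wall have length x and the parallel side y, so 2x + y = 143 and the area is A = xy = x(143 − 2x).
A'(x) = 143 − 4x = 0 gives x = 143/4, and A''(x) = −4 < 0 confirms a maximum.
Then y = 143 − 2·143/4 = 143/2 and A = 20449/8.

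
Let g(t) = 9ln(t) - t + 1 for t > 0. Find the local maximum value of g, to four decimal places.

g'(t) = 9/t − 1 = 0 gives t = 9.
g''(t) = -9/t², which is negative for t > 0, so this is a local maximum.
g(9) = 9·ln(9) - 9 + 1 ≈ 11.7750.

11.7750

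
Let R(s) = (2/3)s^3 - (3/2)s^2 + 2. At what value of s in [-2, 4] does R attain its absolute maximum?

4

Differentiating, R'(s) = 2s^2 - 3s; which vanishes at s = 0 and s = 3/2.
Evaluating at the critical points and endpoints: R(-2) = -28/3, R(0) = 2, R(3/2) = 7/8, R(4) = 62/3.
Hence the absolute maximum is 62/3 at s = 4.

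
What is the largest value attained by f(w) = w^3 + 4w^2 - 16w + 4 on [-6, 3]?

f'(w) = 3w^2 + 8w - 16, which vanishes at w = -4 and w = 4/3.
Candidates: f(-6) = 28, f(-4) = 68, f(4/3) = -212/27, f(3) = 19.
So the maximum is f(-4) = 68.

68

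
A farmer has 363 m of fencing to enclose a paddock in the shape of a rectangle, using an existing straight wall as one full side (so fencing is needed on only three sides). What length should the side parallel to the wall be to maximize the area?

363/2

Let the sides perpendicular to the wall have length x and the parallel side y, so 2x + y = 363 and the area is A = xy = x(363 − 2x).
A'(x) = 363 − 4x = 0 gives x = 363/4, and A''(x) = −4 < 0 confirms a maximum.
Then y = 363 − 2·363/4 = 363/2 and A = 131769/8.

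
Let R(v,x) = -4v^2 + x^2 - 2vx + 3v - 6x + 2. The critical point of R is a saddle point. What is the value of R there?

∂R/∂v = -8v - 2x + 3 = 0 and ∂R/∂x = -2v + 2x - 6 = 0, so (v, x) = (-3/10, 27/10).
The Hessian has R_{vv} = -8, R_{xx} = 2, R_{vx} = -2, giving D = -20 < 0, so the point is a saddle point.
R(-3/10, 27/10) = -131/20.

-131/20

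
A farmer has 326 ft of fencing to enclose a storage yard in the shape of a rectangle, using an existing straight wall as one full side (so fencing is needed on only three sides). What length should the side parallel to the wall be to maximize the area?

163

Let the sides perpendicular to the wall have length x and the parallel side y, so 2x + y = 326 and the area is A = xy = x(326 − 2x).
A'(x) = 326 − 4x = 0 gives x = 163/2, and A''(x) = −4 < 0 confirms a maximum.
Then y = 326 − 2·163/2 = 163 and A = 26569/2.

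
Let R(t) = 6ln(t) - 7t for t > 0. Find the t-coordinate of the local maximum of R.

6/7

R'(t) = 6/t − 7 = 0 gives t = 6/7.
R''(t) = -6/t², which is negative for t > 0, so this is a local maximum.
R(6/7) = 6·ln(6/7) - 6 ≈ -6.9249.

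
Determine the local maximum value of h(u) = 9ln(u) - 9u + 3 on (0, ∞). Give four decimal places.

h'(u) = 9/u − 9 = 0 gives u = 1.
h''(u) = -9/u², which is negative for u > 0, so this is a local maximum.
h(1) = 9·ln(1) - 9 + 3 ≈ -6.0000.

-6.0000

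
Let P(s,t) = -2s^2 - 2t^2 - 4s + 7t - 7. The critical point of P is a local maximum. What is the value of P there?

∂P/∂s = -4s - 4 = 0 and ∂P/∂t = -4t + 7 = 0, so (s, t) = (-1, 7/4).
The Hessian has P_{ss} = -4, P_{tt} = -4, P_{st} = 0, giving D = 16 > 0 with P_{ss} < 0, so the point is a local maximum.
P(-1, 7/4) = 9/8.

9/8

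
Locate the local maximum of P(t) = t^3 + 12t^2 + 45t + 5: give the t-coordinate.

-5

P'(t) = 3t^2 + 24t + 45. Setting P'(t) = 0 gives t ∈ {-5, -3}.
Second-derivative test with P''(t) = 6t + 24: P''(-5) = -6 < 0 ⇒ local maximum; P''(-3) = 6 > 0 ⇒ local minimum.
The local maximum is P(-5) = -45.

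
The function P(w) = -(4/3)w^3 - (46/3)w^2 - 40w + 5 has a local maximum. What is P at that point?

2855/81

P'(w) = -4w^2 - (92/3)w - 40. Setting P'(w) = 0 gives w ∈ {-6, -5/3}.
Second-derivative test with P''(w) = -8w - 92/3: P''(-6) = 52/3 > 0 ⇒ local minimum; P''(-5/3) = -52/3 < 0 ⇒ local maximum.
So the local maximum value is P(-5/3) = 2855/81.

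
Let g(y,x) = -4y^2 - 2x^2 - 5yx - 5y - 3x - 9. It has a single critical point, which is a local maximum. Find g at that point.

∂g/∂y = -8y - 5x - 5 = 0 and ∂g/∂x = -5y - 4x - 3 = 0, so (y, x) = (-5/7, 1/7).
The Hessian has g_{yy} = -8, g_{xx} = -4, g_{yx} = -5, giving D = 7 > 0 with g_{yy} < 0, so the point is a local maximum.
g(-5/7, 1/7) = -52/7.

-52/7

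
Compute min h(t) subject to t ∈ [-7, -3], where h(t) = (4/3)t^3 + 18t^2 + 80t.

-406/3

The derivative is 4t^2 + 36t + 80, which vanishes at t = -5 and t = -4.
Compare values at every candidate in [-7, -3]: h(-7) = -406/3,  h(-5) = -350/3,  h(-4) = -352/3,  h(-3) = -114.
So the minimum is h(-7) = -406/3.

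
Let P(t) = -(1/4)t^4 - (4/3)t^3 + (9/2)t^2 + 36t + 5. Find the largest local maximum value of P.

P'(t) = -t^3 - 4t^2 + 9t + 36 = 0 at t = -4, -3, 3.
Since P''(t) = -3t^2 - 8t + 9, we get P''(-4) = -7 < 0 ⇒ local maximum; P''(-3) = 6 > 0 ⇒ local minimum; P''(3) = -42 < 0 ⇒ local maximum.
The largest local maximum is P(3) = 389/4.

389/4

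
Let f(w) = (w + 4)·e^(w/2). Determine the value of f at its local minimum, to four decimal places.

-0.0996

f'(w) = 1·e^(w/2) + (w + 4)·(1/2)·e^(w/2) = ((1/2)w + 3)·e^(w/2). Since e^(w/2) > 0, the only critical point is w = -6.
f''(-6) has the same sign as 1/2 > 0, so this is a local minimum.
f(-6) = (-2)·e^(-3) ≈ -0.0996.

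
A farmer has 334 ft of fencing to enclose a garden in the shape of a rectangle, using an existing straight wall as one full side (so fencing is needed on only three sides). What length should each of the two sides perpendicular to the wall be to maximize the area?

Let the sides perpendicular to the wall have length x and the parallel side y, so 2x + y = 334 and the area is A = xy = x(334 − 2x).
A'(x) = 334 − 4x = 0 gives x = 167/2, and A''(x) = −4 < 0 confirms a maximum.
Then y = 334 − 2·167/2 = 167 and A = 27889/2.

167/2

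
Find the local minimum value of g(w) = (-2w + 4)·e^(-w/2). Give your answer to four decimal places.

Differentiating with the product rule gives g'(w) = (w - 4)·e^(-w/2). Since e^(-w/2) > 0, the only critical point is w = 4.
g''(4) has the same sign as 1 > 0, so this is a local minimum.
g(4) = (-4)·e^(-2) ≈ -0.5413.

-0.5413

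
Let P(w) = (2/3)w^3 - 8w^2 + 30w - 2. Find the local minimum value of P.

94/3

P'(w) = 2w^2 - 16w + 30 = 0 at w = 3, 5.
Second-derivative test with P''(w) = 4w - 16: P''(3) = -4 < 0 ⇒ local maximum; P''(5) = 4 > 0 ⇒ local minimum.
So the local minimum value is P(5) = 94/3.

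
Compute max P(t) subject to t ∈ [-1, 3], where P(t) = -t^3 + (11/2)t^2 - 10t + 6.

45/2

P'(t) = -3t^2 + 11t - 10, which vanishes at t = 5/3 and t = 2.
Candidates: P(-1) = 45/2,  P(5/3) = -1/54,  P(2) = 0,  P(3) = -3/2.
Hence the absolute maximum is 45/2 at t = -1.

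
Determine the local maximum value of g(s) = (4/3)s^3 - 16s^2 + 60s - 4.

68

g'(s) = 4s^2 - 32s + 60. Setting g'(s) = 0 gives s ∈ {3, 5}.
Since g''(s) = 8s - 32, we get g''(3) = -8 < 0 ⇒ local maximum; g''(5) = 8 > 0 ⇒ local minimum.
The local maximum is g(3) = 68.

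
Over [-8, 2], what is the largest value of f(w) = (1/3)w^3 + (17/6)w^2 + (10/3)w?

62/3

Differentiating, f'(w) = w^2 + (17/3)w + 10/3; which vanishes at w = -5 and w = -2/3.
Evaluating at the critical points and endpoints: f(-8) = -16; f(-5) = 25/2; f(-2/3) = -86/81; f(2) = 62/3.
The maximum over the interval is 62/3, attained at w = 2.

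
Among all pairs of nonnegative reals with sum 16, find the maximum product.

With x + y = 16, the product is P(x) = x(16 − x).
P'(x) = 16 − 2x = 0 gives x = 8; P'' = −2 < 0, so this is the maximum.
P = 8·8 = 64.

64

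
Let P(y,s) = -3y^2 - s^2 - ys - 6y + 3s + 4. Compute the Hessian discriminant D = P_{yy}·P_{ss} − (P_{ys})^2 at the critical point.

11

∂P/∂y = -6y - s - 6 = 0 and ∂P/∂s = -y - 2s + 3 = 0, so (y, s) = (-15/11, 24/11).
The Hessian has P_{yy} = -6, P_{ss} = -2, P_{ys} = -1, giving D = 11 > 0 with P_{yy} < 0, so the point is a local maximum.
D = (-6)·(-2) − (-1)^2 = 11.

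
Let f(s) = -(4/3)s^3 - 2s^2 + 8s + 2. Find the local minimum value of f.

-34/3

Critical points: f'(s) = -4s^2 - 4s + 8 vanishes at s = -2, 1.
Second-derivative test with f''(s) = -8s - 4: f''(-2) = 12 > 0 ⇒ local minimum; f''(1) = -12 < 0 ⇒ local maximum.
The local minimum is f(-2) = -34/3.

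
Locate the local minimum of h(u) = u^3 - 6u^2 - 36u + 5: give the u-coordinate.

h'(u) = 3u^2 - 12u - 36 = 0 at u = -2, 6.
Second-derivative test with h''(u) = 6u - 12: h''(-2) = -24 < 0 ⇒ local maximum; h''(6) = 24 > 0 ⇒ local minimum.
Thus h has its local minimum at u = 6, with value -211.

6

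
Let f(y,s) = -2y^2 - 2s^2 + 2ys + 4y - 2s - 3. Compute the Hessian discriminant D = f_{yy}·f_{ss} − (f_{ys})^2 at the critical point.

∂f/∂y = -4y + 2s + 4 = 0 and ∂f/∂s = 2y - 4s - 2 = 0, so (y, s) = (1, 0).
The Hessian has f_{yy} = -4, f_{ss} = -4, f_{ys} = 2, giving D = 12 > 0 with f_{yy} < 0, so the point is a local maximum.
D = (-4)·(-4) − (2)^2 = 12.

12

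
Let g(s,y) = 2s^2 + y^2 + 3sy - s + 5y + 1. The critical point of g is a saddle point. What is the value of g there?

67

∂g/∂s = 4s + 3y - 1 = 0 and ∂g/∂y = 3s + 2y + 5 = 0, so (s, y) = (-17, 23).
The Hessian has g_{ss} = 4, g_{yy} = 2, g_{sy} = 3, giving D = -1 < 0, so the point is a saddle point.
g(-17, 23) = 67.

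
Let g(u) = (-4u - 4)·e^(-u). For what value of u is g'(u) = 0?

Differentiating with the product rule gives g'(u) = (4u)·e^(-u). Since e^(-u) > 0, the only critical point is u = 0.
g''(0) has the same sign as 4 > 0, so this is a local minimum.
g(0) = (-4)·e^(0) ≈ -4.0000.

0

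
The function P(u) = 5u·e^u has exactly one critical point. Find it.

Differentiating with the product rule gives P'(u) = (5u + 5)·e^u. Since e^u > 0, the only critical point is u = -1.
P''(-1) has the same sign as 5 > 0, so this is a local minimum.
P(-1) = (-5)·e^(-1) ≈ -1.8394.

-1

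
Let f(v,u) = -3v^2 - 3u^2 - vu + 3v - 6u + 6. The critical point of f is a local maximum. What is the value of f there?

∂f/∂v = -6v - u + 3 = 0 and ∂f/∂u = -v - 6u - 6 = 0, so (v, u) = (24/35, -39/35).
The Hessian has f_{vv} = -6, f_{uu} = -6, f_{vu} = -1, giving D = 35 > 0 with f_{vv} < 0, so the point is a local maximum.
f(24/35, -39/35) = 363/35.

363/35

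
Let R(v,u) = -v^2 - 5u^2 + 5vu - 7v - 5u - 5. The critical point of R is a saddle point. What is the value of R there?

-94

∂R/∂v = -2v + 5u - 7 = 0 and ∂R/∂u = 5v - 10u - 5 = 0, so (v, u) = (19, 9).
The Hessian has R_{vv} = -2, R_{uu} = -10, R_{vu} = 5, giving D = -5 < 0, so the point is a saddle point.
R(19, 9) = -94.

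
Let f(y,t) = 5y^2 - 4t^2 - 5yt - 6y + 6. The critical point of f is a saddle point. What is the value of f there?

∂f/∂y = 10y - 5t - 6 = 0 and ∂f/∂t = -5y - 8t = 0, so (y, t) = (16/35, -2/7).
The Hessian has f_{yy} = 10, f_{tt} = -8, f_{yt} = -5, giving D = -105 < 0, so the point is a saddle point.
f(16/35, -2/7) = 162/35.

162/35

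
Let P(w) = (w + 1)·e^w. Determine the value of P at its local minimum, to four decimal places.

By the product rule, P'(w) = (w + 2)·e^w. Since e^w > 0, the only critical point is w = -2.
P''(-2) has the same sign as 1 > 0, so this is a local minimum.
P(-2) = (-1)·e^(-2) ≈ -0.1353.

-0.1353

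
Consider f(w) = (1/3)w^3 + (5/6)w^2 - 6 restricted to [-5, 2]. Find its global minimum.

f'(w) = w^2 + (5/3)w, which vanishes at w = -5/3 and w = 0.
Compare values at every candidate in [-5, 2]: f(-5) = -161/6, f(-5/3) = -847/162, f(0) = -6, f(2) = 0.
Hence the absolute minimum is -161/6 at w = -5.

-161/6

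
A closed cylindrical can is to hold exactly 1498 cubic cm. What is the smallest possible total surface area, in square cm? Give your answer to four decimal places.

724.7514

With radius r and height h, πr²h = 1498 so h = 1498/(πr²), and S(r) = 2πr² + 2πrh = 2πr² + 2·1498/r.
S'(r) = 4πr − 2·1498/r² = 0 ⇒ r³ = 1498/(2π), so r ≈ 6.2007 and h = 2r ≈ 12.4015.
S''(r) = 4π + 4·1498/r³ > 0, so this is the minimum; S ≈ 724.7514.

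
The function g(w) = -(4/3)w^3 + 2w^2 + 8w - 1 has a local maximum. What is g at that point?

Critical points: g'(w) = -4w^2 + 4w + 8 vanishes at w = -1, 2.
Second-derivative test with g''(w) = -8w + 4: g''(-1) = 12 > 0 ⇒ local minimum; g''(2) = -12 < 0 ⇒ local maximum.
Thus g has its local maximum at w = 2, with value 37/3.

37/3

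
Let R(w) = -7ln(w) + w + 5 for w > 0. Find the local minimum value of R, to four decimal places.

R'(w) = -7/w + 1 = 0 gives w = 7.
R''(w) = 7/w², which is positive for w > 0, so this is a local minimum.
R(7) = -7·ln(7) + 7 + 5 ≈ -1.6214.

-1.6214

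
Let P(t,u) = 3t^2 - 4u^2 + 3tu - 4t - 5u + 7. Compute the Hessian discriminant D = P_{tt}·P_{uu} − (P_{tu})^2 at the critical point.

∂P/∂t = 6t + 3u - 4 = 0 and ∂P/∂u = 3t - 8u - 5 = 0, so (t, u) = (47/57, -6/19).
The Hessian has P_{tt} = 6, P_{uu} = -8, P_{tu} = 3, giving D = -57 < 0, so the point is a saddle point.
D = (6)·(-8) − (3)^2 = -57.

-57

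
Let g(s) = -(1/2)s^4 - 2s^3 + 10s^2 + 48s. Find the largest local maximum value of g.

279/2

g'(s) = -2s^3 - 6s^2 + 20s + 48. Setting g'(s) = 0 gives s ∈ {-4, -2, 3}.
Second-derivative test with g''(s) = -6s^2 - 12s + 20: g''(-4) = -28 < 0 ⇒ local maximum; g''(-2) = 20 > 0 ⇒ local minimum; g''(3) = -70 < 0 ⇒ local maximum.
Thus g has its largest local maximum at s = 3, with value 279/2.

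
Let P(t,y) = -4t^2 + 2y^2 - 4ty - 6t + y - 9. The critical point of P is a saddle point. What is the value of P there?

-97/12

∂P/∂t = -8t - 4y - 6 = 0 and ∂P/∂y = -4t + 4y + 1 = 0, so (t, y) = (-5/12, -2/3).
The Hessian has P_{tt} = -8, P_{yy} = 4, P_{ty} = -4, giving D = -48 < 0, so the point is a saddle point.
P(-5/12, -2/3) = -97/12.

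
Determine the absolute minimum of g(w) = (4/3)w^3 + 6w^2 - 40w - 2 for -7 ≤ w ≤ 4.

-142/3

Differentiating, g'(w) = 4w^2 + 12w - 40; which vanishes at w = -5 and w = 2.
Compare values at every candidate in [-7, 4]: g(-7) = 344/3,  g(-5) = 544/3,  g(2) = -142/3,  g(4) = 58/3.
Hence the absolute minimum is -142/3 at w = 2.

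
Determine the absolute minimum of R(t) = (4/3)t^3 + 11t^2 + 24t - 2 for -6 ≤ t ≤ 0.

-38

Differentiating, R'(t) = 4t^2 + 22t + 24; which vanishes at t = -4 and t = -3/2.
Evaluating at the critical points and endpoints: R(-6) = -38; R(-4) = -22/3; R(-3/2) = -71/4; R(0) = -2.
Hence the absolute minimum is -38 at t = -6.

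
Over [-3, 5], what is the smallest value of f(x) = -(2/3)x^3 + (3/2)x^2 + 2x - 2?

f'(x) = -2x^2 + 3x + 2, which vanishes at x = -1/2 and x = 2.
Candidates: f(-3) = 47/2, f(-1/2) = -61/24, f(2) = 8/3, f(5) = -227/6.
The minimum over the interval is -227/6, attained at x = 5.

-227/6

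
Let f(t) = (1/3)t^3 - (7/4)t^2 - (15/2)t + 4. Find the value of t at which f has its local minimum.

5

f'(t) = t^2 - (7/2)t - 15/2 = 0 at t = -3/2, 5.
Second-derivative test with f''(t) = 2t - 7/2: f''(-3/2) = -13/2 < 0 ⇒ local maximum; f''(5) = 13/2 > 0 ⇒ local minimum.
Thus f has its local minimum at t = 5, with value -427/12.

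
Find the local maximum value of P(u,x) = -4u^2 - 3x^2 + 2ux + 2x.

4/11

∂P/∂u = -8u + 2x = 0 and ∂P/∂x = 2u - 6x + 2 = 0, so (u, x) = (1/11, 4/11).
The Hessian has P_{uu} = -8, P_{xx} = -6, P_{ux} = 2, giving D = 44 > 0 with P_{uu} < 0, so the point is a local maximum.
P(1/11, 4/11) = 4/11.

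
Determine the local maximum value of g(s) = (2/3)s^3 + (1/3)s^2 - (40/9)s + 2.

Critical points: g'(s) = 2s^2 + (2/3)s - 40/9 vanishes at s = -5/3, 4/3.
g''(s) = 4s + 2/3. g''(-5/3) = -6 < 0 ⇒ local maximum; g''(4/3) = 6 > 0 ⇒ local minimum.
The local maximum is g(-5/3) = 587/81.

587/81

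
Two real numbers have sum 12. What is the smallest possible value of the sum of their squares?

72

With a + b = 12, a^2 + b^2 = a^2 + (12 − a)^2.
The derivative 2a − 2(12 − a) = 4a − 24 vanishes at a = 6; second derivative 4 > 0, a minimum.
The minimum is 2·(6)^2 = 72.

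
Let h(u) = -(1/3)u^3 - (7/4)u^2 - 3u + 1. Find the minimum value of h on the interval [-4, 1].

The derivative is -u^2 - (7/2)u - 3, which vanishes at u = -2 and u = -3/2.
Evaluating at the critical points and endpoints: h(-4) = 19/3, h(-2) = 8/3, h(-3/2) = 43/16, h(1) = -49/12.
Hence the absolute minimum is -49/12 at u = 1.

-49/12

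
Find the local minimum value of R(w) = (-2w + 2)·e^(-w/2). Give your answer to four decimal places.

By the product rule, R'(w) = (w - 3)·e^(-w/2). Since e^(-w/2) > 0, the only critical point is w = 3.
R''(3) has the same sign as 1 > 0, so this is a local minimum.
R(3) = (-4)·e^(-3/2) ≈ -0.8925.

-0.8925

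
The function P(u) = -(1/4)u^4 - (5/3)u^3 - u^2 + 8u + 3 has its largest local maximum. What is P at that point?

Critical points: P'(u) = -u^3 - 5u^2 - 2u + 8 vanishes at u = -4, -2, 1.
Second-derivative test with P''(u) = -3u^2 - 10u - 2: P''(-4) = -10 < 0 ⇒ local maximum; P''(-2) = 6 > 0 ⇒ local minimum; P''(1) = -15 < 0 ⇒ local maximum.
So the largest local maximum value is P(1) = 97/12.

97/12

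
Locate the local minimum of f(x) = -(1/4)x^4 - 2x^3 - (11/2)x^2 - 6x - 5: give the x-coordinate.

-2

f'(x) = -x^3 - 6x^2 - 11x - 6 = 0 at x = -3, -2, -1.
Since f''(x) = -3x^2 - 12x - 11, we get f''(-3) = -2 < 0 ⇒ local maximum; f''(-2) = 1 > 0 ⇒ local minimum; f''(-1) = -2 < 0 ⇒ local maximum.
So the local minimum value is f(-2) = -3.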